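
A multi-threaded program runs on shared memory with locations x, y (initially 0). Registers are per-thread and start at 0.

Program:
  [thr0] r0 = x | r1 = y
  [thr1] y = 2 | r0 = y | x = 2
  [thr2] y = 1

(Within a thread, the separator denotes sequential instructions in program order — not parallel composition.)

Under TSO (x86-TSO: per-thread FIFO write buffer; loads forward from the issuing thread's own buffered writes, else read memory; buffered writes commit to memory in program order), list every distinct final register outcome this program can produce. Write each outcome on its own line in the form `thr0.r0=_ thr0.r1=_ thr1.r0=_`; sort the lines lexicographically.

thr0.r0=0 thr0.r1=0 thr1.r0=1
thr0.r0=0 thr0.r1=0 thr1.r0=2
thr0.r0=0 thr0.r1=1 thr1.r0=1
thr0.r0=0 thr0.r1=1 thr1.r0=2
thr0.r0=0 thr0.r1=2 thr1.r0=1
thr0.r0=0 thr0.r1=2 thr1.r0=2
thr0.r0=2 thr0.r1=1 thr1.r0=1
thr0.r0=2 thr0.r1=1 thr1.r0=2
thr0.r0=2 thr0.r1=2 thr1.r0=2

outcome vector order: (thr0.r0,thr0.r1,thr1.r0)
|TSO outcomes| = 9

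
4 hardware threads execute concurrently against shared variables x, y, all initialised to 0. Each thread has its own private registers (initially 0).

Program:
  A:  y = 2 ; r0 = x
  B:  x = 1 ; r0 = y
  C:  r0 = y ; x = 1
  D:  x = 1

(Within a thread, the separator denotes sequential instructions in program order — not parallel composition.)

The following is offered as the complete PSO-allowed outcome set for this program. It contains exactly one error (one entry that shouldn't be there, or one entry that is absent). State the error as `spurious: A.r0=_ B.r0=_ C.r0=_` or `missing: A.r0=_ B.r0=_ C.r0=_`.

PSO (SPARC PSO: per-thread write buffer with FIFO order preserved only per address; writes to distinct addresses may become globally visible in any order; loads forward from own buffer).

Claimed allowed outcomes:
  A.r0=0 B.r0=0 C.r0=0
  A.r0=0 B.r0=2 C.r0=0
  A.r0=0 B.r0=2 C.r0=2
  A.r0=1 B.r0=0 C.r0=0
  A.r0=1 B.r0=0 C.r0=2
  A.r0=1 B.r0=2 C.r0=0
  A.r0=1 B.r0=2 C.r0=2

outcome vector order: (A.r0,B.r0,C.r0)
PSO: 8 outcomes — {0/0/0, 0/0/2, 0/2/0, 0/2/2, 1/0/0, 1/0/2, 1/2/0, 1/2/2}
PSO∖claimed = {0/0/2}

missing: A.r0=0 B.r0=0 C.r0=2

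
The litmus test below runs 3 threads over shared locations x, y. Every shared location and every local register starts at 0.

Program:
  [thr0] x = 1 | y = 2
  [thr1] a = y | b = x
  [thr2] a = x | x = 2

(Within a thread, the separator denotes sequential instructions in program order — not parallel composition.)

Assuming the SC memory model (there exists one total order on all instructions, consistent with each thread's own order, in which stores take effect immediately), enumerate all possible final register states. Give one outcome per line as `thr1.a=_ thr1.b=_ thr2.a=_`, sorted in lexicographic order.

outcome vector order: (thr1.a,thr1.b,thr2.a)
|SC outcomes| = 10

thr1.a=0 thr1.b=0 thr2.a=0
thr1.a=0 thr1.b=0 thr2.a=1
thr1.a=0 thr1.b=1 thr2.a=0
thr1.a=0 thr1.b=1 thr2.a=1
thr1.a=0 thr1.b=2 thr2.a=0
thr1.a=0 thr1.b=2 thr2.a=1
thr1.a=2 thr1.b=1 thr2.a=0
thr1.a=2 thr1.b=1 thr2.a=1
thr1.a=2 thr1.b=2 thr2.a=0
thr1.a=2 thr1.b=2 thr2.a=1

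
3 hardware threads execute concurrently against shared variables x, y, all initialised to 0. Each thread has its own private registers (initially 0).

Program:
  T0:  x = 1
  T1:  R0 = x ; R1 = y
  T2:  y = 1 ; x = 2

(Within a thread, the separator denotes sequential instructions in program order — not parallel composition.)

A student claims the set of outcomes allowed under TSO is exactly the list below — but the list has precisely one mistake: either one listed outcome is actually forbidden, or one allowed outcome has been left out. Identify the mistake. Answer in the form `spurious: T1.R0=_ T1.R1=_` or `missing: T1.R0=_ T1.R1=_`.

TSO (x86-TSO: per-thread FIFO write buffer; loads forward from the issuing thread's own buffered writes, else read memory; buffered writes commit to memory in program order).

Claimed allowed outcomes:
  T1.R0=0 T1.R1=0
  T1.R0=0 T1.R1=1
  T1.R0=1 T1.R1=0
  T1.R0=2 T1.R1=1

missing: T1.R0=1 T1.R1=1

outcome vector order: (T1.R0,T1.R1)
TSO: 5 outcomes — {<0 0> <0 1> <1 0> <1 1> <2 1>}
TSO∖claimed = {<1 1>}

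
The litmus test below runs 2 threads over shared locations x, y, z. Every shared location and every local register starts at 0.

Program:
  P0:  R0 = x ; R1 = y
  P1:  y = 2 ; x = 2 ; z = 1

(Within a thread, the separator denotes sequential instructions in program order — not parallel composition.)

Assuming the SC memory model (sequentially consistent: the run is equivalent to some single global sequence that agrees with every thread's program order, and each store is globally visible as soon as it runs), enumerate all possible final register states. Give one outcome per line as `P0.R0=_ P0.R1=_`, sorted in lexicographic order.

outcome vector order: (P0.R0,P0.R1)
|SC outcomes| = 3

P0.R0=0 P0.R1=0
P0.R0=0 P0.R1=2
P0.R0=2 P0.R1=2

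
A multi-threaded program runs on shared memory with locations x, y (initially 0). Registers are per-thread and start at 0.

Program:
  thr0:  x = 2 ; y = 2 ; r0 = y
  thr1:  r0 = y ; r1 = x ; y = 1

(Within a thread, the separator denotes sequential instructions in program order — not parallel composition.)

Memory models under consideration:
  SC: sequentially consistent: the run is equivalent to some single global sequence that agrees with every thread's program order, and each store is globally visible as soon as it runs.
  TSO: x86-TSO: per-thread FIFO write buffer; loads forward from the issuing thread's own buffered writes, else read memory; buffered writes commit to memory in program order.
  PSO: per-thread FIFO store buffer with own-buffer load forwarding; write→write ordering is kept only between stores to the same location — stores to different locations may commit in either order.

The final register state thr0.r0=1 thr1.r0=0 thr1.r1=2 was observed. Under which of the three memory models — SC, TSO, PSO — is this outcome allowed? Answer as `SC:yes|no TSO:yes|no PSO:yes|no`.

outcome vector order: (thr0.r0,thr1.r0,thr1.r1)
under SC → <1 0 0> <1 0 2> <1 2 2> <2 0 0> <2 0 2> <2 2 2>
under TSO → <1 0 0> <1 0 2> <1 2 2> <2 0 0> <2 0 2> <2 2 2>
under PSO → <1 0 0> <1 0 2> <1 2 0> <1 2 2> <2 0 0> <2 0 2> <2 2 0> <2 2 2>
target <1 0 2> ∈ {SC,TSO,PSO}

SC:yes TSO:yes PSO:yes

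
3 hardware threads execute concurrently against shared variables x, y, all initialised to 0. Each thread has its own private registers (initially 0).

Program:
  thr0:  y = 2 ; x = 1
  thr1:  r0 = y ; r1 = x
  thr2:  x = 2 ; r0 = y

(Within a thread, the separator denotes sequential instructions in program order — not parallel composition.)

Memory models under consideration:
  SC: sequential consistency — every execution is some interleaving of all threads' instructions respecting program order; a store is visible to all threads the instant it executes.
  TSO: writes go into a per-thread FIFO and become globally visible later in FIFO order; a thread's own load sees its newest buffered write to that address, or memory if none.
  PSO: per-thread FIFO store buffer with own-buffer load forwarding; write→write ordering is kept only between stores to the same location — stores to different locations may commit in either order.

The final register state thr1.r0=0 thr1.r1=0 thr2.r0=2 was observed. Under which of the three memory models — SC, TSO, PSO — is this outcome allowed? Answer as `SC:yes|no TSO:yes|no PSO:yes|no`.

outcome vector order: (thr1.r0,thr1.r1,thr2.r0)
SC: 11 outcomes — {000, 002, 010, 012, 020, 022, 202, 210, 212, 220, 222}
TSO: 12 outcomes — {000, 002, 010, 012, 020, 022, 200, 202, 210, 212, 220, 222}
PSO: 12 outcomes — {000, 002, 010, 012, 020, 022, 200, 202, 210, 212, 220, 222}
target 002 ∈ {SC,TSO,PSO}

SC:yes TSO:yes PSO:yes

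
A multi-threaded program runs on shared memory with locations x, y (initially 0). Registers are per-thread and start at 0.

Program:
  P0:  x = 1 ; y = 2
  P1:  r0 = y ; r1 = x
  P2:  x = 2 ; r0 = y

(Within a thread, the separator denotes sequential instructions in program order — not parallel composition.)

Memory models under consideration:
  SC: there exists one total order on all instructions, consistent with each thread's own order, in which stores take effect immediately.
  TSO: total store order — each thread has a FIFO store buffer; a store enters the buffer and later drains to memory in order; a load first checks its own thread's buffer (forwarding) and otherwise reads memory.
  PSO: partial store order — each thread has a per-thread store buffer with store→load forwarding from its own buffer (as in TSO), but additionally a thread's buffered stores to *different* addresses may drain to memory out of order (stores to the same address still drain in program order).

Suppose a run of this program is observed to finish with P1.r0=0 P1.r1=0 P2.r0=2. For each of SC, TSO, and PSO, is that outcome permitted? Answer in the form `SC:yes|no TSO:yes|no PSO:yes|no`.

outcome vector order: (P1.r0,P1.r1,P2.r0)
under SC → 000; 002; 010; 012; 020; 022; 210; 212; 220; 222
under TSO → 000; 002; 010; 012; 020; 022; 210; 212; 220; 222
under PSO → 000; 002; 010; 012; 020; 022; 200; 202; 210; 212; 220; 222
target 002 ∈ {SC,TSO,PSO}

SC:yes TSO:yes PSO:yes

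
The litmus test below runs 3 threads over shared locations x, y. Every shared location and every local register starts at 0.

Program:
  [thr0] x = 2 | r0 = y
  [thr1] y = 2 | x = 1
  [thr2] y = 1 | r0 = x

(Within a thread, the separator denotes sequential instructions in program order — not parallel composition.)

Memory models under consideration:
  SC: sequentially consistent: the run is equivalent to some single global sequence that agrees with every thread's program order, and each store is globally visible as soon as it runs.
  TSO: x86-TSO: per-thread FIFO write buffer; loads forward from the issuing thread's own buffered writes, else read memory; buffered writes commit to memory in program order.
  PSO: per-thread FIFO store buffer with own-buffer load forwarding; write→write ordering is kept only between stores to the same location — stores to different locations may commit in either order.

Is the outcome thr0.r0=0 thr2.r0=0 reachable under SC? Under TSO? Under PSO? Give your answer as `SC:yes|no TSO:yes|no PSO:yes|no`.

SC:no TSO:yes PSO:yes

outcome vector order: (thr0.r0,thr2.r0)
under SC → <0 1>; <0 2>; <1 0>; <1 1>; <1 2>; <2 0>; <2 1>; <2 2>
under TSO → <0 0>; <0 1>; <0 2>; <1 0>; <1 1>; <1 2>; <2 0>; <2 1>; <2 2>
under PSO → <0 0>; <0 1>; <0 2>; <1 0>; <1 1>; <1 2>; <2 0>; <2 1>; <2 2>
target <0 0> ∈ {TSO,PSO}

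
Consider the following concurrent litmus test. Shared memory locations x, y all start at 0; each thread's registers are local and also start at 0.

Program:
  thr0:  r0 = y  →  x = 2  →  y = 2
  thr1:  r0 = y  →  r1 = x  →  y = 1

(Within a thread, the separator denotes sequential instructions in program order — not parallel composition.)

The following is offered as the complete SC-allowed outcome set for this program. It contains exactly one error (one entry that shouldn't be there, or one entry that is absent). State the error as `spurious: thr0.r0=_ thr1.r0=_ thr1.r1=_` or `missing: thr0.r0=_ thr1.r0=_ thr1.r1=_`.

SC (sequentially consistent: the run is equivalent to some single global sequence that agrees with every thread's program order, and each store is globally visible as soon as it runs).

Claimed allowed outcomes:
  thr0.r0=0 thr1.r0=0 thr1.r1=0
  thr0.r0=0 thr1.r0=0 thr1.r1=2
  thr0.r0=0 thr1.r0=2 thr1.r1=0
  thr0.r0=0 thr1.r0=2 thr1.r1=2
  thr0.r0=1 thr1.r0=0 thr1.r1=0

outcome vector order: (thr0.r0,thr1.r0,thr1.r1)
under SC → 0/0/0, 0/0/2, 0/2/2, 1/0/0
claimed∖SC = {0/2/0}

spurious: thr0.r0=0 thr1.r0=2 thr1.r1=0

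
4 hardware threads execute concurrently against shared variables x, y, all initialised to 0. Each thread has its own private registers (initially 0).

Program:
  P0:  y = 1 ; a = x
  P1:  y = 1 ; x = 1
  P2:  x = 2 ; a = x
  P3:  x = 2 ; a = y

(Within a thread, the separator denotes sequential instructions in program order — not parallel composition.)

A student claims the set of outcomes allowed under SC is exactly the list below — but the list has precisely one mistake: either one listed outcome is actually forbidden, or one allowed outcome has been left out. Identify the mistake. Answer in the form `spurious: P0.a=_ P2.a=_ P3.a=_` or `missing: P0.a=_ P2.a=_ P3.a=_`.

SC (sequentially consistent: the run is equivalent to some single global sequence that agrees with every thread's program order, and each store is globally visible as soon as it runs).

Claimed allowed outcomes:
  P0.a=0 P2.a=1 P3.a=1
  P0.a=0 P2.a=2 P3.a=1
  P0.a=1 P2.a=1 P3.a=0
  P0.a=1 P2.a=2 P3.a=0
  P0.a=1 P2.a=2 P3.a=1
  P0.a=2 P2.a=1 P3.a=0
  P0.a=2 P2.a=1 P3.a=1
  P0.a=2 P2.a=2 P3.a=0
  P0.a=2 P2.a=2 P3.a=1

missing: P0.a=1 P2.a=1 P3.a=1

outcome vector order: (P0.a,P2.a,P3.a)
SC (10): <0 1 1>; <0 2 1>; <1 1 0>; <1 1 1>; <1 2 0>; <1 2 1>; <2 1 0>; <2 1 1>; <2 2 0>; <2 2 1>
SC∖claimed = {<1 1 1>}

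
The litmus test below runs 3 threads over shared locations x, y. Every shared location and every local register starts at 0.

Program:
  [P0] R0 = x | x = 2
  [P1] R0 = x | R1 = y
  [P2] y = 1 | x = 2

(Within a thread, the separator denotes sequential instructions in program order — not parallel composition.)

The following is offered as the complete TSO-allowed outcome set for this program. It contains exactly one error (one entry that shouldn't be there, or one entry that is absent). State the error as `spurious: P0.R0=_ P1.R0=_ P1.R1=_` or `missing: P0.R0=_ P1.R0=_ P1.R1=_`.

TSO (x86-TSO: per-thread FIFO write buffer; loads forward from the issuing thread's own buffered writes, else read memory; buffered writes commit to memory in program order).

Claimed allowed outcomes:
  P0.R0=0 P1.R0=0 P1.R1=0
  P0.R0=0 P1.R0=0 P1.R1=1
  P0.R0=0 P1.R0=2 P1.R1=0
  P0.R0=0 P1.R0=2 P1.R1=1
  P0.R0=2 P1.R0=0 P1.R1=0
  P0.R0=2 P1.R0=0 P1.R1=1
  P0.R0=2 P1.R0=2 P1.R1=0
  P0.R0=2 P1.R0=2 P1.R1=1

outcome vector order: (P0.R0,P1.R0,P1.R1)
TSO: 7 outcomes — {0/0/0; 0/0/1; 0/2/0; 0/2/1; 2/0/0; 2/0/1; 2/2/1}
claimed∖TSO = {2/2/0}

spurious: P0.R0=2 P1.R0=2 P1.R1=0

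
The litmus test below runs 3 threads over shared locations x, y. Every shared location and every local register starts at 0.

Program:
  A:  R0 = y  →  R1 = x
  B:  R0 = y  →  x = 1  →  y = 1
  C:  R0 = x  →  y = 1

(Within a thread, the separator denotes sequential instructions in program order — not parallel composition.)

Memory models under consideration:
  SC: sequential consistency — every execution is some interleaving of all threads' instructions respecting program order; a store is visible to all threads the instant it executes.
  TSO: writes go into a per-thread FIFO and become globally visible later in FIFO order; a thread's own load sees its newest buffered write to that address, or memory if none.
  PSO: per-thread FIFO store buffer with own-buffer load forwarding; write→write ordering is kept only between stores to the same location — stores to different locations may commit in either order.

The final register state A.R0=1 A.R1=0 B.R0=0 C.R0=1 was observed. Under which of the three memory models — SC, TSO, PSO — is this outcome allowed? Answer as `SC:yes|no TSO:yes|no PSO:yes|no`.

SC:no TSO:no PSO:yes

outcome vector order: (A.R0,A.R1,B.R0,C.R0)
SC: 11 outcomes — {<0 0 0 0>, <0 0 0 1>, <0 0 1 0>, <0 1 0 0>, <0 1 0 1>, <0 1 1 0>, <1 0 0 0>, <1 0 1 0>, <1 1 0 0>, <1 1 0 1>, <1 1 1 0>}
TSO: 11 outcomes — {<0 0 0 0>, <0 0 0 1>, <0 0 1 0>, <0 1 0 0>, <0 1 0 1>, <0 1 1 0>, <1 0 0 0>, <1 0 1 0>, <1 1 0 0>, <1 1 0 1>, <1 1 1 0>}
PSO: 12 outcomes — {<0 0 0 0>, <0 0 0 1>, <0 0 1 0>, <0 1 0 0>, <0 1 0 1>, <0 1 1 0>, <1 0 0 0>, <1 0 0 1>, <1 0 1 0>, <1 1 0 0>, <1 1 0 1>, <1 1 1 0>}
target <1 0 0 1> ∈ {PSO}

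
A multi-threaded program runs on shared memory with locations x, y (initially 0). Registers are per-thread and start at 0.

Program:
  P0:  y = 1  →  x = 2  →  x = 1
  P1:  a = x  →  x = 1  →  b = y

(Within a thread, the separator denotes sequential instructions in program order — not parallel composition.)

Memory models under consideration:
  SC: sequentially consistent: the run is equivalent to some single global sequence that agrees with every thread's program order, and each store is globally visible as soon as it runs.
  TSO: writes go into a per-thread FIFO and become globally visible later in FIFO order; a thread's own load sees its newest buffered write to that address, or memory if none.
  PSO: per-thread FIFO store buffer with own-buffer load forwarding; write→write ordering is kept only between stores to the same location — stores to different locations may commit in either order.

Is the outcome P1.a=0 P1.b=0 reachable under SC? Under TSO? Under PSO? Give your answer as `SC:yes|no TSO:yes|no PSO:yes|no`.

SC:yes TSO:yes PSO:yes

outcome vector order: (P1.a,P1.b)
[SC] allowed = {0/0 0/1 1/1 2/1}
[TSO] allowed = {0/0 0/1 1/1 2/1}
[PSO] allowed = {0/0 0/1 1/0 1/1 2/0 2/1}
target 0/0 ∈ {SC,TSO,PSO}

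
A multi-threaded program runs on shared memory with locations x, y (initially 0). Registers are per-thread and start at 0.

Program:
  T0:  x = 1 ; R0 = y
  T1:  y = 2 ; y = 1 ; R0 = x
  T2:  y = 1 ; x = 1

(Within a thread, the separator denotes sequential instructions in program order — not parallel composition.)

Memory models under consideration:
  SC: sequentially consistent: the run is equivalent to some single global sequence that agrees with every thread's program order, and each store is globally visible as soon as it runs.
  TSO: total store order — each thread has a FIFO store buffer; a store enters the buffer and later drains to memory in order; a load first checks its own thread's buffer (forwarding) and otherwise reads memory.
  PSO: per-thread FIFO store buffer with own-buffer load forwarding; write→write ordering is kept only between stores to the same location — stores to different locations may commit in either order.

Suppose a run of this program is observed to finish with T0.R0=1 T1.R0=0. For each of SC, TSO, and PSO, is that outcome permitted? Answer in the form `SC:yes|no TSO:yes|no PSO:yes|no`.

SC:yes TSO:yes PSO:yes

outcome vector order: (T0.R0,T1.R0)
SC (4): <0 1>, <1 0>, <1 1>, <2 1>
TSO (6): <0 0>, <0 1>, <1 0>, <1 1>, <2 0>, <2 1>
PSO (6): <0 0>, <0 1>, <1 0>, <1 1>, <2 0>, <2 1>
target <1 0> ∈ {SC,TSO,PSO}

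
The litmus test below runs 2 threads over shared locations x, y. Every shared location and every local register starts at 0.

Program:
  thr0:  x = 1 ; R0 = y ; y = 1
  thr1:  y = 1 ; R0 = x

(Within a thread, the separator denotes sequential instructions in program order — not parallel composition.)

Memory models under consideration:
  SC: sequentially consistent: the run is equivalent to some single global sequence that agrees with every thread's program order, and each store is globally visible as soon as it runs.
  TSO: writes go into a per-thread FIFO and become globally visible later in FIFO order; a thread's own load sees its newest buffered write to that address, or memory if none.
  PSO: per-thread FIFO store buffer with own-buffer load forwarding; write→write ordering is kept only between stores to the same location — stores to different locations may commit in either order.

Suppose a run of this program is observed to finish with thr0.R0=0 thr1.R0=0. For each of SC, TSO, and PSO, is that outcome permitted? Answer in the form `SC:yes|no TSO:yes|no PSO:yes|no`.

SC:no TSO:yes PSO:yes

outcome vector order: (thr0.R0,thr1.R0)
under SC → 0/1 1/0 1/1
under TSO → 0/0 0/1 1/0 1/1
under PSO → 0/0 0/1 1/0 1/1
target 0/0 ∈ {TSO,PSO}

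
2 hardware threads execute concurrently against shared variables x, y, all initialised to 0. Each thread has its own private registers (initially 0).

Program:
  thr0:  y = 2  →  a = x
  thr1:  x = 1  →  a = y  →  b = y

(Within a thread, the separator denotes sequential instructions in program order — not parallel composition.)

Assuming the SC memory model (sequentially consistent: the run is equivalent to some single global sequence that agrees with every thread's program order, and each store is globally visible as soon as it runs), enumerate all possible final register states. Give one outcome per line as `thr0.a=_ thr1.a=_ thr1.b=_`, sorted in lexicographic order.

outcome vector order: (thr0.a,thr1.a,thr1.b)
|SC outcomes| = 4

thr0.a=0 thr1.a=2 thr1.b=2
thr0.a=1 thr1.a=0 thr1.b=0
thr0.a=1 thr1.a=0 thr1.b=2
thr0.a=1 thr1.a=2 thr1.b=2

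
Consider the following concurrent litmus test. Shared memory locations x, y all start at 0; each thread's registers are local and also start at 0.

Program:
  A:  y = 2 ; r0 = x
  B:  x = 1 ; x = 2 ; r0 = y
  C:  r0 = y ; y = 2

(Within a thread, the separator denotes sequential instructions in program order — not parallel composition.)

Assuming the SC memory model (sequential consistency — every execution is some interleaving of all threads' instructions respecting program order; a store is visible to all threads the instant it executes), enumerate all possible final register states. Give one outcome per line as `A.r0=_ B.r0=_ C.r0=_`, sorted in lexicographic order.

outcome vector order: (A.r0,B.r0,C.r0)
|SC outcomes| = 8

A.r0=0 B.r0=2 C.r0=0
A.r0=0 B.r0=2 C.r0=2
A.r0=1 B.r0=2 C.r0=0
A.r0=1 B.r0=2 C.r0=2
A.r0=2 B.r0=0 C.r0=0
A.r0=2 B.r0=0 C.r0=2
A.r0=2 B.r0=2 C.r0=0
A.r0=2 B.r0=2 C.r0=2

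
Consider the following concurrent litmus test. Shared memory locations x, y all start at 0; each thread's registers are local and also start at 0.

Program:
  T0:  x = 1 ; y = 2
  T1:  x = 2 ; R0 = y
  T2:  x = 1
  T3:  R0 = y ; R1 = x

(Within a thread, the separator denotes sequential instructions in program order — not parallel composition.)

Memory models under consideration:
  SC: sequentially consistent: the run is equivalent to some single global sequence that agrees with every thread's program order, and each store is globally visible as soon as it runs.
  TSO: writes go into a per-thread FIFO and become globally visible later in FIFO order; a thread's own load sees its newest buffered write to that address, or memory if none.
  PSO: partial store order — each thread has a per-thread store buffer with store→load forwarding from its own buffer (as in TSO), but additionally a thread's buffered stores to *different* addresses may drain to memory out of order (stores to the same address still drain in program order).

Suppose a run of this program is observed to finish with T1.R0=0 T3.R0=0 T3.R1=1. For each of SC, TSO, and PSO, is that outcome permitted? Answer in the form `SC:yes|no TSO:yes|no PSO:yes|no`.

SC:yes TSO:yes PSO:yes

outcome vector order: (T1.R0,T3.R0,T3.R1)
[SC] allowed = {(0,0,0) (0,0,1) (0,0,2) (0,2,1) (0,2,2) (2,0,0) (2,0,1) (2,0,2) (2,2,1) (2,2,2)}
[TSO] allowed = {(0,0,0) (0,0,1) (0,0,2) (0,2,1) (0,2,2) (2,0,0) (2,0,1) (2,0,2) (2,2,1) (2,2,2)}
[PSO] allowed = {(0,0,0) (0,0,1) (0,0,2) (0,2,0) (0,2,1) (0,2,2) (2,0,0) (2,0,1) (2,0,2) (2,2,0) (2,2,1) (2,2,2)}
target (0,0,1) ∈ {SC,TSO,PSO}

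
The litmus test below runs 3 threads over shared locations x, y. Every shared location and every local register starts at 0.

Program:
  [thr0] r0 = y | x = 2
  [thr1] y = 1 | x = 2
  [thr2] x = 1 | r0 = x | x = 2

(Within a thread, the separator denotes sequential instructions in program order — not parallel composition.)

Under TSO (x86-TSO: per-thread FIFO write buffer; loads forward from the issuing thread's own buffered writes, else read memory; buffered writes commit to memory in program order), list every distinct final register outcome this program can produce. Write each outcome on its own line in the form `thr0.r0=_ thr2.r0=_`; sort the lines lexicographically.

thr0.r0=0 thr2.r0=1
thr0.r0=0 thr2.r0=2
thr0.r0=1 thr2.r0=1
thr0.r0=1 thr2.r0=2

outcome vector order: (thr0.r0,thr2.r0)
|TSO outcomes| = 4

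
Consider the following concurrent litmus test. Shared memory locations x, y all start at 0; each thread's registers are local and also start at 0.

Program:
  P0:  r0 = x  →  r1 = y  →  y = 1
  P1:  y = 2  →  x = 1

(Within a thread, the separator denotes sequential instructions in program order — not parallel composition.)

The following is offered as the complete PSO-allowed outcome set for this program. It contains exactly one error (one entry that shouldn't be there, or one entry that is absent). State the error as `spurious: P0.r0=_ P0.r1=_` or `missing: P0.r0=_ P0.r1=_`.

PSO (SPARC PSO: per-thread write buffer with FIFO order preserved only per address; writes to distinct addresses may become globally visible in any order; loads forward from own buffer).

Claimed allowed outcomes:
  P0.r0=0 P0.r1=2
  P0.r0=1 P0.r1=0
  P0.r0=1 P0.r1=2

missing: P0.r0=0 P0.r1=0

outcome vector order: (P0.r0,P0.r1)
PSO: 4 outcomes — {0/0; 0/2; 1/0; 1/2}
PSO∖claimed = {0/0}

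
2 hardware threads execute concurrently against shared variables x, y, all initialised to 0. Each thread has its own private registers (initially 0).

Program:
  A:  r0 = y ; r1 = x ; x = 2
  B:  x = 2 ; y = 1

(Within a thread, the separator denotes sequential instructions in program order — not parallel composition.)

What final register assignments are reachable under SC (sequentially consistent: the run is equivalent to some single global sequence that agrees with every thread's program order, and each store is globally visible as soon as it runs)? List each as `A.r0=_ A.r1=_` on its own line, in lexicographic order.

outcome vector order: (A.r0,A.r1)
|SC outcomes| = 3

A.r0=0 A.r1=0
A.r0=0 A.r1=2
A.r0=1 A.r1=2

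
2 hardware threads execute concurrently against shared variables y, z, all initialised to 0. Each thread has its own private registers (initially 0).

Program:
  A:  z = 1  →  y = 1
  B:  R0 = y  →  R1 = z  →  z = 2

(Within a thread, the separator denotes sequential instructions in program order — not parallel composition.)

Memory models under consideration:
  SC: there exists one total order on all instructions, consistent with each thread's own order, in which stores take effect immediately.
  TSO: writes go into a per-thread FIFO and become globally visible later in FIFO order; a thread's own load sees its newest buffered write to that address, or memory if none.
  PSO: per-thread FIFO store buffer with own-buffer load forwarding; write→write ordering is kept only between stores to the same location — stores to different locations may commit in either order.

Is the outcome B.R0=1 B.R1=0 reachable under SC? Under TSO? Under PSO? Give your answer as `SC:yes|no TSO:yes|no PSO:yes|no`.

SC:no TSO:no PSO:yes

outcome vector order: (B.R0,B.R1)
[SC] allowed = {<0 0>; <0 1>; <1 1>}
[TSO] allowed = {<0 0>; <0 1>; <1 1>}
[PSO] allowed = {<0 0>; <0 1>; <1 0>; <1 1>}
target <1 0> ∈ {PSO}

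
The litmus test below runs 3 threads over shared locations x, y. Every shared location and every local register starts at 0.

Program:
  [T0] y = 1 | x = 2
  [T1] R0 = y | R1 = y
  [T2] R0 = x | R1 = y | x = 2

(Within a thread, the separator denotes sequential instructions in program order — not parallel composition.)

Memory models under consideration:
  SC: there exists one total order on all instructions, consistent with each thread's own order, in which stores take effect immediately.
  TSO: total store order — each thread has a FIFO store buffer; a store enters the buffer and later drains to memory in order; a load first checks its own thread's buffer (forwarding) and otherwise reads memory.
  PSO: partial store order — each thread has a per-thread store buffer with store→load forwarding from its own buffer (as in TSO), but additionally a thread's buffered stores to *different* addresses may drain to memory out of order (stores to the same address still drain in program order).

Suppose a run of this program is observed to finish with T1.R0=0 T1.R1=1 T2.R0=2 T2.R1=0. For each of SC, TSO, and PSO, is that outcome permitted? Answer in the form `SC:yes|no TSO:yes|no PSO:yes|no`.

outcome vector order: (T1.R0,T1.R1,T2.R0,T2.R1)
under SC → <0 0 0 0> <0 0 0 1> <0 0 2 1> <0 1 0 0> <0 1 0 1> <0 1 2 1> <1 1 0 0> <1 1 0 1> <1 1 2 1>
under TSO → <0 0 0 0> <0 0 0 1> <0 0 2 1> <0 1 0 0> <0 1 0 1> <0 1 2 1> <1 1 0 0> <1 1 0 1> <1 1 2 1>
under PSO → <0 0 0 0> <0 0 0 1> <0 0 2 0> <0 0 2 1> <0 1 0 0> <0 1 0 1> <0 1 2 0> <0 1 2 1> <1 1 0 0> <1 1 0 1> <1 1 2 0> <1 1 2 1>
target <0 1 2 0> ∈ {PSO}

SC:no TSO:no PSO:yes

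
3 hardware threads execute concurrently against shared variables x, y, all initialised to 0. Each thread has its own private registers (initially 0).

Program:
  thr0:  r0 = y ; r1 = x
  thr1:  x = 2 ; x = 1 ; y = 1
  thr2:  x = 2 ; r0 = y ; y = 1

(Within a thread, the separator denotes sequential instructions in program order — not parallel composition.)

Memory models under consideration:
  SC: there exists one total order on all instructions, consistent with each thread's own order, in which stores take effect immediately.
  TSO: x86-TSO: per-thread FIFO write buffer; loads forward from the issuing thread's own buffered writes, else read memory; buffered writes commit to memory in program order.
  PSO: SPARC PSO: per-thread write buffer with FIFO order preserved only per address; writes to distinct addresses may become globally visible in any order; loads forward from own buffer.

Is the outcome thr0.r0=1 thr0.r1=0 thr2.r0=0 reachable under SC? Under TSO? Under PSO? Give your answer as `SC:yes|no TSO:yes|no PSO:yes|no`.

SC:no TSO:no PSO:yes

outcome vector order: (thr0.r0,thr0.r1,thr2.r0)
SC (10): 0/0/0 0/0/1 0/1/0 0/1/1 0/2/0 0/2/1 1/1/0 1/1/1 1/2/0 1/2/1
TSO (10): 0/0/0 0/0/1 0/1/0 0/1/1 0/2/0 0/2/1 1/1/0 1/1/1 1/2/0 1/2/1
PSO (12): 0/0/0 0/0/1 0/1/0 0/1/1 0/2/0 0/2/1 1/0/0 1/0/1 1/1/0 1/1/1 1/2/0 1/2/1
target 1/0/0 ∈ {PSO}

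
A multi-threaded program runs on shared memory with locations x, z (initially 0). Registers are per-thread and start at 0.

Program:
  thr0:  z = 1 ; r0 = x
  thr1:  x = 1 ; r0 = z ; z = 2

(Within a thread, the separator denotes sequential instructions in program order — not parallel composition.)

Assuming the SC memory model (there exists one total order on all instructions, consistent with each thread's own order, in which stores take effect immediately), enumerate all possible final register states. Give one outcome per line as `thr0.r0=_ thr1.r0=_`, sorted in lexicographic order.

outcome vector order: (thr0.r0,thr1.r0)
|SC outcomes| = 3

thr0.r0=0 thr1.r0=1
thr0.r0=1 thr1.r0=0
thr0.r0=1 thr1.r0=1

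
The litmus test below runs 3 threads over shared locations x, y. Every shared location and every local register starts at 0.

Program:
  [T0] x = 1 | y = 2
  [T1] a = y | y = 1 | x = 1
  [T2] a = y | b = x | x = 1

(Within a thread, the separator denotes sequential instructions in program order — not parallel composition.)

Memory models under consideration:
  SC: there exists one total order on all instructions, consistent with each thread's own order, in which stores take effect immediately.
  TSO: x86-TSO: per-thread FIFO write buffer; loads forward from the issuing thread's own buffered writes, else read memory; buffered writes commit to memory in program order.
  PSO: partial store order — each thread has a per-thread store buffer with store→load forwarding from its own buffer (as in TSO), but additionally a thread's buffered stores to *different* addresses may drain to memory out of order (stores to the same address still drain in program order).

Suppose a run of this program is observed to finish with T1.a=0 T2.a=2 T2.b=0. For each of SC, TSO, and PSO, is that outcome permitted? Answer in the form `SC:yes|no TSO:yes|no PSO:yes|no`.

SC:no TSO:no PSO:yes

outcome vector order: (T1.a,T2.a,T2.b)
SC (9): 000 001 010 011 021 200 201 211 221
TSO (9): 000 001 010 011 021 200 201 211 221
PSO (12): 000 001 010 011 020 021 200 201 210 211 220 221
target 020 ∈ {PSO}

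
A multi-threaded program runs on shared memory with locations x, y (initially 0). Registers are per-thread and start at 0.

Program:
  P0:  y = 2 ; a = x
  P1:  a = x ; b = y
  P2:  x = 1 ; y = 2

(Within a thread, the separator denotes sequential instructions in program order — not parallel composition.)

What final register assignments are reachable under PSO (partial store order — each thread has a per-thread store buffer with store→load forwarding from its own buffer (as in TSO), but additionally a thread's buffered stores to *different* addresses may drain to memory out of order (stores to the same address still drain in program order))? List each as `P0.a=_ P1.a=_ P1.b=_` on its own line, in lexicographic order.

P0.a=0 P1.a=0 P1.b=0
P0.a=0 P1.a=0 P1.b=2
P0.a=0 P1.a=1 P1.b=0
P0.a=0 P1.a=1 P1.b=2
P0.a=1 P1.a=0 P1.b=0
P0.a=1 P1.a=0 P1.b=2
P0.a=1 P1.a=1 P1.b=0
P0.a=1 P1.a=1 P1.b=2

outcome vector order: (P0.a,P1.a,P1.b)
|PSO outcomes| = 8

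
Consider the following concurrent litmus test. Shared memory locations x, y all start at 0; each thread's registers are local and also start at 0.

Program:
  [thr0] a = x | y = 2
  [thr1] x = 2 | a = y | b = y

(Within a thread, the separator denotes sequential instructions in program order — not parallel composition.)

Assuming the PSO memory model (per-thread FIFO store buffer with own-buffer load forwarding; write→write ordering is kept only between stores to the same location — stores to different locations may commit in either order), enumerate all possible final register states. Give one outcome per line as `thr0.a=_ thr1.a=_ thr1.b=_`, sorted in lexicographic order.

thr0.a=0 thr1.a=0 thr1.b=0
thr0.a=0 thr1.a=0 thr1.b=2
thr0.a=0 thr1.a=2 thr1.b=2
thr0.a=2 thr1.a=0 thr1.b=0
thr0.a=2 thr1.a=0 thr1.b=2
thr0.a=2 thr1.a=2 thr1.b=2

outcome vector order: (thr0.a,thr1.a,thr1.b)
|PSO outcomes| = 6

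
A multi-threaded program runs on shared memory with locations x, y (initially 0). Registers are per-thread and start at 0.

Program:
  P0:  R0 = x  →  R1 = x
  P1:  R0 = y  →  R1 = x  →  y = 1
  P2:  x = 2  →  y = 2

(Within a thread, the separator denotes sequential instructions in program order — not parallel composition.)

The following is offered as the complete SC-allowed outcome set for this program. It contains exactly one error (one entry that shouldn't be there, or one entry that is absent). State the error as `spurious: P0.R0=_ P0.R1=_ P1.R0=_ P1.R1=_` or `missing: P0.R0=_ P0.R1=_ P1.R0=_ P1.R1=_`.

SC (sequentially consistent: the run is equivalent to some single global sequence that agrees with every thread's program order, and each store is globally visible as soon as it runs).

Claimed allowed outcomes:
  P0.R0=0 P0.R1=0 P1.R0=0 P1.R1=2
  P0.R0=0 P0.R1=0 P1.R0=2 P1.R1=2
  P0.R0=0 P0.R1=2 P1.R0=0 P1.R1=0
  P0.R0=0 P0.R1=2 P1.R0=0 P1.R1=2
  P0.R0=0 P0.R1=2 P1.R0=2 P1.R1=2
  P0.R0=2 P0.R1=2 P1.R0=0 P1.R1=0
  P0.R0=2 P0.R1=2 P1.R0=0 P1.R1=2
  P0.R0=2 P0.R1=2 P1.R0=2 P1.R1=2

missing: P0.R0=0 P0.R1=0 P1.R0=0 P1.R1=0

outcome vector order: (P0.R0,P0.R1,P1.R0,P1.R1)
SC (9): 0/0/0/0, 0/0/0/2, 0/0/2/2, 0/2/0/0, 0/2/0/2, 0/2/2/2, 2/2/0/0, 2/2/0/2, 2/2/2/2
SC∖claimed = {0/0/0/0}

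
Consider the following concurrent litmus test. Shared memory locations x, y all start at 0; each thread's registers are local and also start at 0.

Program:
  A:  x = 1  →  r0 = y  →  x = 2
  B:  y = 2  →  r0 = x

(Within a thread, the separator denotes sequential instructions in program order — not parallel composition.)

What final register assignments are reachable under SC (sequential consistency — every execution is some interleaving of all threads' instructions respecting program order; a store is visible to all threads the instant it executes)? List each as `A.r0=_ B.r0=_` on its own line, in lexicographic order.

A.r0=0 B.r0=1
A.r0=0 B.r0=2
A.r0=2 B.r0=0
A.r0=2 B.r0=1
A.r0=2 B.r0=2

outcome vector order: (A.r0,B.r0)
|SC outcomes| = 5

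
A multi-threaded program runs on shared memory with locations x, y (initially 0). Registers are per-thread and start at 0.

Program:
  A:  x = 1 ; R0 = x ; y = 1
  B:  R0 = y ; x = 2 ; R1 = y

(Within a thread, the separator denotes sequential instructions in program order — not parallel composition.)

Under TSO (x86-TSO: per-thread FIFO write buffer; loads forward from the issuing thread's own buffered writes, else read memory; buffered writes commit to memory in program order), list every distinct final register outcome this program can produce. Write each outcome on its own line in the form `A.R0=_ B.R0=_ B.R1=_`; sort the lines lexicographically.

A.R0=1 B.R0=0 B.R1=0
A.R0=1 B.R0=0 B.R1=1
A.R0=1 B.R0=1 B.R1=1
A.R0=2 B.R0=0 B.R1=0
A.R0=2 B.R0=0 B.R1=1

outcome vector order: (A.R0,B.R0,B.R1)
|TSO outcomes| = 5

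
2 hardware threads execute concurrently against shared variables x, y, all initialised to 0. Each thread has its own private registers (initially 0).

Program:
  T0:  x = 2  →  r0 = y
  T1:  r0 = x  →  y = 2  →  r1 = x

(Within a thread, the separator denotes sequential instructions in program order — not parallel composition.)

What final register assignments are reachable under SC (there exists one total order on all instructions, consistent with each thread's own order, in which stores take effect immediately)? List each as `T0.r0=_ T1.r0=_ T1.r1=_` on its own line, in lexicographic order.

T0.r0=0 T1.r0=0 T1.r1=2
T0.r0=0 T1.r0=2 T1.r1=2
T0.r0=2 T1.r0=0 T1.r1=0
T0.r0=2 T1.r0=0 T1.r1=2
T0.r0=2 T1.r0=2 T1.r1=2

outcome vector order: (T0.r0,T1.r0,T1.r1)
|SC outcomes| = 5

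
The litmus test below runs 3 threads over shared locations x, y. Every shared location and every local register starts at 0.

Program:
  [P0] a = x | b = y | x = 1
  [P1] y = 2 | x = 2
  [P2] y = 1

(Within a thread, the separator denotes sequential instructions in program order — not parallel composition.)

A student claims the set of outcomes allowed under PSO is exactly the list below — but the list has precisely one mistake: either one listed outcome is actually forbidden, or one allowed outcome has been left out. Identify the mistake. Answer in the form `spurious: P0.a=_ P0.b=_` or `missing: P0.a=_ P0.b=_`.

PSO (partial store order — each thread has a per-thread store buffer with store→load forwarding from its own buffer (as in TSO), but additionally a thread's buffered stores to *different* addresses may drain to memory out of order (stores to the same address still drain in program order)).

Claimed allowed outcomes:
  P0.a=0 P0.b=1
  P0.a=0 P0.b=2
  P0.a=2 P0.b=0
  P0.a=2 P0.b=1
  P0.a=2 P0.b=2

outcome vector order: (P0.a,P0.b)
under PSO → <0 0> <0 1> <0 2> <2 0> <2 1> <2 2>
PSO∖claimed = {<0 0>}

missing: P0.a=0 P0.b=0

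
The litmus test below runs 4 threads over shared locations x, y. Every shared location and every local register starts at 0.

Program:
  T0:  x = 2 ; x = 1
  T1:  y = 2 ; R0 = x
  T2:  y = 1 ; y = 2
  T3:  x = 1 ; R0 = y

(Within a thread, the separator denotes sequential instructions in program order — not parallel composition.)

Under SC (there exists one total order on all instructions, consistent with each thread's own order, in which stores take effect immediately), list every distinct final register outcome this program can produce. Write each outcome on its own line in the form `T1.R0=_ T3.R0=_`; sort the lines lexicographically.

T1.R0=0 T3.R0=1
T1.R0=0 T3.R0=2
T1.R0=1 T3.R0=0
T1.R0=1 T3.R0=1
T1.R0=1 T3.R0=2
T1.R0=2 T3.R0=0
T1.R0=2 T3.R0=1
T1.R0=2 T3.R0=2

outcome vector order: (T1.R0,T3.R0)
|SC outcomes| = 8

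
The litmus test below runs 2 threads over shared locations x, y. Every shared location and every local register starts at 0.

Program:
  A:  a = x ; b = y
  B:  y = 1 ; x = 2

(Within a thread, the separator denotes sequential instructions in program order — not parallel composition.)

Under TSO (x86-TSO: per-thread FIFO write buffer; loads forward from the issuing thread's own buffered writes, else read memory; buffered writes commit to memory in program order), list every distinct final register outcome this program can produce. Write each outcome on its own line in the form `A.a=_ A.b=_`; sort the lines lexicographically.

outcome vector order: (A.a,A.b)
|TSO outcomes| = 3

A.a=0 A.b=0
A.a=0 A.b=1
A.a=2 A.b=1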